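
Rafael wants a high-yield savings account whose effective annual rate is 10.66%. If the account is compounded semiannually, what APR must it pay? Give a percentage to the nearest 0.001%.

(1 + r/2)^2 − 1 = 0.1066, so 1 + r/2 = 1.1066^(1/2).
r/2 = 0.051951, so r = 0.103901 = 10.390%.

10.390%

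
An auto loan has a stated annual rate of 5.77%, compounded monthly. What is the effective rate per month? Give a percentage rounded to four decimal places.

With a nominal annual rate compounded monthly, the periodic rate is the nominal rate divided by 12.
i = 0.0577 / 12 = 0.0048083 = 0.4808%.

0.4808%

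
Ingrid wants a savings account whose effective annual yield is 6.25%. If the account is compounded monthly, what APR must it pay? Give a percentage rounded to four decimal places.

6.0778%

(1 + r/12)^12 − 1 = 0.0625, so 1 + r/12 = 1.0625^(1/12).
r/12 = 0.005065, so r = 0.060778 = 6.0778%.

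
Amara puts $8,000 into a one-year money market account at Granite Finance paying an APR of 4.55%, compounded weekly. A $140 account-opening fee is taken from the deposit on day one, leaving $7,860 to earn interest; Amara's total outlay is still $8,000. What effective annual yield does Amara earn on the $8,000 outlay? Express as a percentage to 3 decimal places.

Value after one year: 7,860 × (1 + 0.0455/52)^52 = 7,860 × 1.046530 = $8,225.73.
Effective yield on the $8,000 outlay: 8,225.73 / 8,000 − 1 = 0.028216 = 2.822%.

2.822%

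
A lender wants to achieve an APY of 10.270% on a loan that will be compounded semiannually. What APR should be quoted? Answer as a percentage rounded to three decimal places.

10.019%

(1 + r/2)^2 − 1 = 0.10270, so 1 + r/2 = 1.10270^(1/2).
r/2 = 0.050095, so r = 0.100190 = 10.019%.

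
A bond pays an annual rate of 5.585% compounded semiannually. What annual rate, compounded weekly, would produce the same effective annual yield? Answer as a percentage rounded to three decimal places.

5.511%

EAR = (1 + 0.05585/2)^2 − 1 = 0.056630.
Solve (1 + r/52)^52 = 1.056630: r/52 = 1.056630^(1/52) − 1 = 0.001060, so r = 0.055114 = 5.511%.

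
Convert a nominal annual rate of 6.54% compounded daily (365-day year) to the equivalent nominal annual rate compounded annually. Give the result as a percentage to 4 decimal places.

6.7580%

EAR = (1 + 0.0654/365)^365 − 1 = 0.067580.
Compounded annually, the equivalent nominal rate is the EAR itself: 6.7580%.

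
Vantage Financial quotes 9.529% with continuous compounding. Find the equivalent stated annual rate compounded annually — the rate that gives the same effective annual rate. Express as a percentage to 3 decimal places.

9.998%

EAR under continuous compounding: e^0.09529 − 1 = 0.099978.
Compounded annually, the equivalent nominal rate is the EAR itself: 9.998%.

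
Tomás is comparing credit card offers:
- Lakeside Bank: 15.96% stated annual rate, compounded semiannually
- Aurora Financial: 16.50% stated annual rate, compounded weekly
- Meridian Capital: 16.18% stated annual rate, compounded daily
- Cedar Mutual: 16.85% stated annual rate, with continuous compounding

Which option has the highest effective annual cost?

Cedar Mutual

Lakeside Bank: (1 + 0.1596/2)^2 − 1 = 16.597%
Aurora Financial: (1 + 0.1650/52)^52 − 1 = 17.909%
Meridian Capital: (1 + 0.1618/365)^365 − 1 = 17.558%
Cedar Mutual: e^0.1685 − 1 = 18.353%
The highest effective annual rate is Cedar Mutual at 18.353%.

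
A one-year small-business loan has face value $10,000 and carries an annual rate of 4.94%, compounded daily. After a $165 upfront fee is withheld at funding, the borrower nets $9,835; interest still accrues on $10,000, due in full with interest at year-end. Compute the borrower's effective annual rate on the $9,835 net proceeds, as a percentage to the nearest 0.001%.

6.826%

Amount owed after one year: 10,000 × (1 + 0.0494/365)^365 = 10,000 × 1.050637 = $10,506.37.
Effective rate on net proceeds: 10,506.37 / 9,835 − 1 = 0.068263 = 6.826%.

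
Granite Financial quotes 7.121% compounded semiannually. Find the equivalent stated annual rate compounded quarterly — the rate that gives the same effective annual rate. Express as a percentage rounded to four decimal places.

EAR = (1 + 0.07121/2)^2 − 1 = 0.072478.
Solve (1 + r/4)^4 = 1.072478: r/4 = 1.072478^(1/4) − 1 = 0.017647, so r = 0.070587 = 7.0587%.

7.0587%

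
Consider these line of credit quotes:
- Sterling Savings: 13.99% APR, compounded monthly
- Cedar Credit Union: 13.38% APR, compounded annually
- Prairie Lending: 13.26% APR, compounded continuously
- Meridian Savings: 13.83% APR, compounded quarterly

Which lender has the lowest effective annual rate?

Sterling Savings: (1 + 0.1399/12)^12 − 1 = 14.923%
Cedar Credit Union: compounded annually, EAR = 13.380%
Prairie Lending: e^0.1326 − 1 = 14.179%
Meridian Savings: (1 + 0.1383/4)^4 − 1 = 14.564%
The lowest effective annual rate is Cedar Credit Union at 13.380%.

Cedar Credit Union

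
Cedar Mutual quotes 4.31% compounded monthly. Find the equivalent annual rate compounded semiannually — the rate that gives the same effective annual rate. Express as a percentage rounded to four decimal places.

4.3489%

EAR = (1 + 0.0431/12)^12 − 1 = 0.043962.
Solve (1 + r/2)^2 = 1.043962: r/2 = 1.043962^(1/2) − 1 = 0.021744, so r = 0.043489 = 4.3489%.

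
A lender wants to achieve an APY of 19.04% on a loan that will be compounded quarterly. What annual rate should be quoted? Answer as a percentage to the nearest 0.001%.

(1 + r/4)^4 − 1 = 0.1904, so 1 + r/4 = 1.1904^(1/4).
r/4 = 0.044536, so r = 0.178142 = 17.814%.

17.814%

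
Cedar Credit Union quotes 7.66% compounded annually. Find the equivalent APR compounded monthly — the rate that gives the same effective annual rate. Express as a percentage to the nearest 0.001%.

Compounded annually, EAR = nominal = 0.076600.
Solve (1 + r/12)^12 = 1.076600: r/12 = 1.076600^(1/12) − 1 = 0.006170, so r = 0.074035 = 7.404%.

7.404%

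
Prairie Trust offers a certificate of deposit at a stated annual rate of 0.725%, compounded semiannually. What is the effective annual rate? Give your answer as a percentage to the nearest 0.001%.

EAR = (1 + 0.00725/2)^2 − 1.
= (1 + 0.003625)^2 − 1 = 1.007263 − 1 = 0.726%.

0.726%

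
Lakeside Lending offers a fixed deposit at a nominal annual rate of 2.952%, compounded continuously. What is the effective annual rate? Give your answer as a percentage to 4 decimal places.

With continuous compounding, EAR = e^0.02952 − 1.
e^0.02952 = 1.029960, so EAR = 0.029960 = 2.9960%.

2.9960%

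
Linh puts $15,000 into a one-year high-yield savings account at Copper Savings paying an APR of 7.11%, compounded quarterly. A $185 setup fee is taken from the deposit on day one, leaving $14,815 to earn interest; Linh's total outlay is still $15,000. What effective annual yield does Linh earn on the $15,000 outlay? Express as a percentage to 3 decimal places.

5.978%

Value after one year: 14,815 × (1 + 0.0711/4)^4 = 14,815 × 1.073018 = $15,896.77.
Effective yield on the $15,000 outlay: 15,896.77 / 15,000 − 1 = 0.059784 = 5.978%.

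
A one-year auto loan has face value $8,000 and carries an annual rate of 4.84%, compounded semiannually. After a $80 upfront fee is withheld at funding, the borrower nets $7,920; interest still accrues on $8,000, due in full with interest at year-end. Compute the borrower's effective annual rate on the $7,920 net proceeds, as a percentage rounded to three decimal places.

5.958%

Amount owed after one year: 8,000 × (1 + 0.0484/2)^2 = 8,000 × 1.048986 = $8,391.89.
Effective rate on net proceeds: 8,391.89 / 7,920 − 1 = 0.059581 = 5.958%.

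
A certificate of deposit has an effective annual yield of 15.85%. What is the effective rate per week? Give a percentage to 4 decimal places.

The per-week rate i satisfies (1 + i)^52 = 1 + 0.1585.
i = 1.1585^(1/52) − 1 = 0.0028334 = 0.2833%.

0.2833%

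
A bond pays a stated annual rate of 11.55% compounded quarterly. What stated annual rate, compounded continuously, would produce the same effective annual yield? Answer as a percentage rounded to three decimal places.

EAR = (1 + 0.1155/4)^4 − 1 = 0.120600.
Equivalent continuous rate: r = ln(1 + 0.120600) = 0.113864 = 11.386%.

11.386%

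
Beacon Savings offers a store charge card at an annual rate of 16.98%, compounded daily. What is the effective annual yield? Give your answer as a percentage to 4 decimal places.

EAR = (1 + 0.1698/365)^365 − 1.
= (1 + 0.000465)^365 − 1 = 1.185021 − 1 = 18.5021%.

18.5021%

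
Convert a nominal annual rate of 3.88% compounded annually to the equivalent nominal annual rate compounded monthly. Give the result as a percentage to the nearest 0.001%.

Compounded annually, EAR = nominal = 0.038800.
Solve (1 + r/12)^12 = 1.038800: r/12 = 1.038800^(1/12) − 1 = 0.003177, so r = 0.038127 = 3.813%.

3.813%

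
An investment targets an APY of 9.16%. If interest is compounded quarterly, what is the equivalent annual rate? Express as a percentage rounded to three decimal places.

(1 + r/4)^4 − 1 = 0.0916, so 1 + r/4 = 1.0916^(1/4).
r/4 = 0.022153, so r = 0.088612 = 8.861%.

8.861%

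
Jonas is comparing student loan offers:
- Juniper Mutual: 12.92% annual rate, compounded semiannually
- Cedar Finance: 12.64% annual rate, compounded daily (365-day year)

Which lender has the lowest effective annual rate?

Juniper Mutual

Juniper Mutual: (1 + 0.1292/2)^2 − 1 = 13.337%
Cedar Finance: (1 + 0.1264/365)^365 − 1 = 13.471%
The lowest effective annual rate is Juniper Mutual at 13.337%.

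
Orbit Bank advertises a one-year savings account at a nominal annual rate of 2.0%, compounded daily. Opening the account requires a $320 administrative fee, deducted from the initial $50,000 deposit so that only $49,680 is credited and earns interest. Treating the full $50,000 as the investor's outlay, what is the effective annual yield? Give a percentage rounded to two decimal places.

1.37%

Value after one year: 49,680 × (1 + 0.020/365)^365 = 49,680 × 1.020201 = $50,683.57.
Effective yield on the $50,000 outlay: 50,683.57 / 50,000 − 1 = 0.013671 = 1.37%.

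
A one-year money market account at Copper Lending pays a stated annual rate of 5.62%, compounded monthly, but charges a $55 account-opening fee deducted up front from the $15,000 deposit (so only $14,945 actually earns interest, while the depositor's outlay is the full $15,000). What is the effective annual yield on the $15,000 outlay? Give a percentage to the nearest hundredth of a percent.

Value after one year: 14,945 × (1 + 0.0562/12)^12 = 14,945 × 1.057670 = $15,806.88.
Effective yield on the $15,000 outlay: 15,806.88 / 15,000 − 1 = 0.053792 = 5.38%.

5.38%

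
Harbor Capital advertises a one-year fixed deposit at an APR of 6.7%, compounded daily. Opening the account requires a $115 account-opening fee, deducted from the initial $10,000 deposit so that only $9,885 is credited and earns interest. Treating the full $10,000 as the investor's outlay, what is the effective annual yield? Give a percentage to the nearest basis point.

Value after one year: 9,885 × (1 + 0.067/365)^365 = 9,885 × 1.069289 = $10,569.92.
Effective yield on the $10,000 outlay: 10,569.92 / 10,000 − 1 = 0.056992 = 5.70%.

5.70%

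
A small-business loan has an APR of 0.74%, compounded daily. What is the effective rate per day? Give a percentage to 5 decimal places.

0.00203%

With a nominal annual rate compounded daily, the periodic rate is the nominal rate divided by 365.
i = 0.0074 / 365 = 0.0000203 = 0.00203%.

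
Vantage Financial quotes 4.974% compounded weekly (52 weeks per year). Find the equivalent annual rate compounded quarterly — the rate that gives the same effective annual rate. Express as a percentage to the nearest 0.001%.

EAR = (1 + 0.04974/52)^52 − 1 = 0.050973.
Solve (1 + r/4)^4 = 1.050973: r/4 = 1.050973^(1/4) − 1 = 0.012507, so r = 0.050026 = 5.003%.

5.003%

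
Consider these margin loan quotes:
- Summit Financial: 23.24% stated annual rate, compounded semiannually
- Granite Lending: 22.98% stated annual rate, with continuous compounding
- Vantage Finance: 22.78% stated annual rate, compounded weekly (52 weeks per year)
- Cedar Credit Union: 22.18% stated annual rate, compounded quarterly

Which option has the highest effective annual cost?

Summit Financial: (1 + 0.2324/2)^2 − 1 = 24.590%
Granite Lending: e^0.2298 − 1 = 25.835%
Vantage Finance: (1 + 0.2278/52)^52 − 1 = 25.521%
Cedar Credit Union: (1 + 0.2218/4)^4 − 1 = 24.094%
The highest effective annual rate is Granite Lending at 25.835%.

Granite Lending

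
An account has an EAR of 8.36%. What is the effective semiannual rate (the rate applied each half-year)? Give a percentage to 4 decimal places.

4.0961%

The per-half-year rate i satisfies (1 + i)^2 = 1 + 0.0836.
i = 1.0836^(1/2) − 1 = 0.0409611 = 4.0961%.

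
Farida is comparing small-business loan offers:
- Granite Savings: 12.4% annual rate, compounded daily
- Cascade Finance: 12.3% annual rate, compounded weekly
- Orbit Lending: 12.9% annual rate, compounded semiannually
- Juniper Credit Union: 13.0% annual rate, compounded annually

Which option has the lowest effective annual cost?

Juniper Credit Union

Granite Savings: (1 + 0.124/365)^365 − 1 = 13.199%
Cascade Finance: (1 + 0.123/52)^52 − 1 = 13.072%
Orbit Lending: (1 + 0.129/2)^2 − 1 = 13.316%
Juniper Credit Union: compounded annually, EAR = 13.000%
The lowest effective annual rate is Juniper Credit Union at 13.000%.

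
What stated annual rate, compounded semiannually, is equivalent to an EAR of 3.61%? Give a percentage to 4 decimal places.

(1 + r/2)^2 − 1 = 0.0361, so 1 + r/2 = 1.0361^(1/2).
r/2 = 0.017890, so r = 0.035780 = 3.5780%.

3.5780%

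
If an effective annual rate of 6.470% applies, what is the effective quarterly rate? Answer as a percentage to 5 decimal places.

1.57967%

The per-quarter rate i satisfies (1 + i)^4 = 1 + 0.06470.
i = 1.06470^(1/4) − 1 = 0.0157967 = 1.57967%.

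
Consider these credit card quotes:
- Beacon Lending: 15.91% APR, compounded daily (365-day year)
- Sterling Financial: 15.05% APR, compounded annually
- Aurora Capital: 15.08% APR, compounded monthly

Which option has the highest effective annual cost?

Beacon Lending

Beacon Lending: (1 + 0.1591/365)^365 − 1 = 17.241%
Sterling Financial: compounded annually, EAR = 15.050%
Aurora Capital: (1 + 0.1508/12)^12 − 1 = 16.167%
The highest effective annual rate is Beacon Lending at 17.241%.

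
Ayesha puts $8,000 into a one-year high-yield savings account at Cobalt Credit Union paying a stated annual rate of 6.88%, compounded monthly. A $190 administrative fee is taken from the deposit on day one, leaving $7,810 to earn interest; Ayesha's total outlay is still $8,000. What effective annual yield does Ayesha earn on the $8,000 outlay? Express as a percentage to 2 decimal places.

Value after one year: 7,810 × (1 + 0.0688/12)^12 = 7,810 × 1.071011 = $8,364.60.
Effective yield on the $8,000 outlay: 8,364.60 / 8,000 − 1 = 0.045575 = 4.56%.

4.56%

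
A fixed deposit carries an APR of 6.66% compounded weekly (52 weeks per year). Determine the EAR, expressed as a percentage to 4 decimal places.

EAR = (1 + 0.0666/52)^52 − 1.
= (1 + 0.001281)^52 − 1 = 1.068822 − 1 = 6.8822%.

6.8822%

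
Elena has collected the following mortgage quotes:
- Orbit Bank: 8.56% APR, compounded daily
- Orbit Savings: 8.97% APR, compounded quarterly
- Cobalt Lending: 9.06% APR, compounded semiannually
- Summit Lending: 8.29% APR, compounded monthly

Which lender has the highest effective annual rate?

Orbit Savings

Orbit Bank: (1 + 0.0856/365)^365 − 1 = 8.936%
Orbit Savings: (1 + 0.0897/4)^4 − 1 = 9.276%
Cobalt Lending: (1 + 0.0906/2)^2 − 1 = 9.265%
Summit Lending: (1 + 0.0829/12)^12 − 1 = 8.612%
The highest effective annual rate is Orbit Savings at 9.276%.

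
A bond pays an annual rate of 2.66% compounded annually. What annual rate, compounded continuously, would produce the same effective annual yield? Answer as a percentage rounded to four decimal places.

Compounded annually, EAR = nominal = 0.026600.
Equivalent continuous rate: r = ln(1 + 0.026600) = 0.026252 = 2.6252%.

2.6252%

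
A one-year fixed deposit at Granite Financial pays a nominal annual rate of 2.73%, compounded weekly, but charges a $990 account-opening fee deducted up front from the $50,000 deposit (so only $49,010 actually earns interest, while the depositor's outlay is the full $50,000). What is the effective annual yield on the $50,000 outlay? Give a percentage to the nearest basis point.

Value after one year: 49,010 × (1 + 0.0273/52)^52 = 49,010 × 1.027669 = $50,366.04.
Effective yield on the $50,000 outlay: 50,366.04 / 50,000 − 1 = 0.007321 = 0.73%.

0.73%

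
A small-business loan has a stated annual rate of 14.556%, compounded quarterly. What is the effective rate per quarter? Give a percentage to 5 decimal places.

With a nominal annual rate compounded quarterly, the periodic rate is the nominal rate divided by 4.
i = 0.14556 / 4 = 0.0363900 = 3.63900%.

3.63900%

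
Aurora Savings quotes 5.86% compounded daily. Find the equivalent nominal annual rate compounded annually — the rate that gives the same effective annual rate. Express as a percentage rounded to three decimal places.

6.035%

EAR = (1 + 0.0586/365)^365 − 1 = 0.060346.
Compounded annually, the equivalent nominal rate is the EAR itself: 6.035%.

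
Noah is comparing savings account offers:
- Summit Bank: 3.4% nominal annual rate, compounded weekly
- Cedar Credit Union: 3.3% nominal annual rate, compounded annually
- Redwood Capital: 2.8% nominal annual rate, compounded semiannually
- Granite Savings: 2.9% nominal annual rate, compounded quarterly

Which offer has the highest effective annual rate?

Summit Bank

Summit Bank: (1 + 0.034/52)^52 − 1 = 3.457%
Cedar Credit Union: compounded annually, EAR = 3.300%
Redwood Capital: (1 + 0.028/2)^2 − 1 = 2.820%
Granite Savings: (1 + 0.029/4)^4 − 1 = 2.932%
The highest effective annual rate is Summit Bank at 3.457%.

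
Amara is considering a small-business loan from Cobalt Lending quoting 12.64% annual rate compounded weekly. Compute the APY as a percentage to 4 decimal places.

13.4562%

EAR = (1 + 0.1264/52)^52 − 1.
= (1 + 0.002431)^52 − 1 = 1.134562 − 1 = 13.4562%.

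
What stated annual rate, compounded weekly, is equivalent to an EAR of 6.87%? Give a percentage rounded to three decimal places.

6.649%

(1 + r/52)^52 − 1 = 0.0687, so 1 + r/52 = 1.0687^(1/52).
r/52 = 0.001279, so r = 0.066485 = 6.649%.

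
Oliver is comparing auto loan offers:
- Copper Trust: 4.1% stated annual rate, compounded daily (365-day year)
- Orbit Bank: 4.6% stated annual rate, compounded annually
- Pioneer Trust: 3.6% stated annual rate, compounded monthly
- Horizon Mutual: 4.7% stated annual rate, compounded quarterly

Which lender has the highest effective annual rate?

Horizon Mutual

Copper Trust: (1 + 0.041/365)^365 − 1 = 4.185%
Orbit Bank: compounded annually, EAR = 4.600%
Pioneer Trust: (1 + 0.036/12)^12 − 1 = 3.660%
Horizon Mutual: (1 + 0.047/4)^4 − 1 = 4.783%
The highest effective annual rate is Horizon Mutual at 4.783%.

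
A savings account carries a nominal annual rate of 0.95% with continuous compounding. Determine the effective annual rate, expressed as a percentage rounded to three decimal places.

0.955%

With continuous compounding, EAR = e^0.0095 − 1.
e^0.0095 = 1.009545, so EAR = 0.009545 = 0.955%.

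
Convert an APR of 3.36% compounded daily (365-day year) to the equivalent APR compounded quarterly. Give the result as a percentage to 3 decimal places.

EAR = (1 + 0.0336/365)^365 − 1 = 0.034169.
Solve (1 + r/4)^4 = 1.034169: r/4 = 1.034169^(1/4) − 1 = 0.008435, so r = 0.033740 = 3.374%.

3.374%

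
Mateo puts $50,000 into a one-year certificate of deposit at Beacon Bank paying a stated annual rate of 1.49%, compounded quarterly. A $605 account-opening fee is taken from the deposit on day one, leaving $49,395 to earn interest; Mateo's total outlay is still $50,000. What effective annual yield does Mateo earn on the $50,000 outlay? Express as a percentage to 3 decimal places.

Value after one year: 49,395 × (1 + 0.0149/4)^4 = 49,395 × 1.014983 = $50,135.11.
Effective yield on the $50,000 outlay: 50,135.11 / 50,000 − 1 = 0.002702 = 0.270%.

0.270%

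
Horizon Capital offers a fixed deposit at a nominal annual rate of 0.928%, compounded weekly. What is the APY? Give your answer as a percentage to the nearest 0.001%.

0.932%

EAR = (1 + 0.00928/52)^52 − 1.
= 1.009322 − 1 = 0.932%.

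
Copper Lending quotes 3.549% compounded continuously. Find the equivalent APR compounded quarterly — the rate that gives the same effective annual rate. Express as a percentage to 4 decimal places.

3.5648%

EAR under continuous compounding: e^0.03549 − 1 = 0.036127.
Solve (1 + r/4)^4 = 1.036127: r/4 = 1.036127^(1/4) − 1 = 0.008912, so r = 0.035648 = 3.5648%.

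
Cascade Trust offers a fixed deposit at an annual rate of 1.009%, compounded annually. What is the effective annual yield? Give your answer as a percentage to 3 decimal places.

1.009%

Annual compounding means the effective rate equals the nominal rate: 1.009%.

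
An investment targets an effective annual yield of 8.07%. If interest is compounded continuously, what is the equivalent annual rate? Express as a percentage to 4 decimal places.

Continuous: nominal r satisfies e^r − 1 = 0.0807.
r = ln(1 + 0.0807) = ln(1.0807) = 0.077609 = 7.7609%.

7.7609%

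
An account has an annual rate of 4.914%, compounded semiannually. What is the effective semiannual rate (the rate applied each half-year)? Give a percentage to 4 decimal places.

2.4570%

With a nominal annual rate compounded semiannually, the periodic rate is the nominal rate divided by 2.
i = 0.04914 / 2 = 0.0245700 = 2.4570%.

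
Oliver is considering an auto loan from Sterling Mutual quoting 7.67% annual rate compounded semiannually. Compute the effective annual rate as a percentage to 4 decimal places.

7.8171%

EAR = (1 + 0.0767/2)^2 − 1.
= 1.078171 − 1 = 7.8171%.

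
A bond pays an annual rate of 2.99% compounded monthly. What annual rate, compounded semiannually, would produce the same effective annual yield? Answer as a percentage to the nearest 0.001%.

3.009%

EAR = (1 + 0.0299/12)^12 − 1 = 0.030313.
Solve (1 + r/2)^2 = 1.030313: r/2 = 1.030313^(1/2) − 1 = 0.015043, so r = 0.030087 = 3.009%.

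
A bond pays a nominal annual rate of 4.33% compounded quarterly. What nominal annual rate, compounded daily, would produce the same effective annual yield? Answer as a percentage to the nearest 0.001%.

4.307%

EAR = (1 + 0.0433/4)^4 − 1 = 0.044008.
Solve (1 + r/365)^365 = 1.044008: r/365 = 1.044008^(1/365) − 1 = 0.000118, so r = 0.043070 = 4.307%.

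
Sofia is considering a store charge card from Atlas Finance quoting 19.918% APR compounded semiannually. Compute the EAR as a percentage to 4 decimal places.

20.9098%

EAR = (1 + 0.19918/2)^2 − 1.
= 1.209098 − 1 = 20.9098%.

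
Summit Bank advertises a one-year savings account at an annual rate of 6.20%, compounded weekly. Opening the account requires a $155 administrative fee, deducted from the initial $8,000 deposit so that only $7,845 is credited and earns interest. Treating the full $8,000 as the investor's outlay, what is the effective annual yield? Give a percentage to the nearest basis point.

Value after one year: 7,845 × (1 + 0.0620/52)^52 = 7,845 × 1.063923 = $8,346.48.
Effective yield on the $8,000 outlay: 8,346.48 / 8,000 − 1 = 0.043310 = 4.33%.

4.33%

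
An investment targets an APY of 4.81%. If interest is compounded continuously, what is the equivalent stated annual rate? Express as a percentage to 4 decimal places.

Continuous: nominal r satisfies e^r − 1 = 0.0481.
r = ln(1 + 0.0481) = ln(1.0481) = 0.046979 = 4.6979%.

4.6979%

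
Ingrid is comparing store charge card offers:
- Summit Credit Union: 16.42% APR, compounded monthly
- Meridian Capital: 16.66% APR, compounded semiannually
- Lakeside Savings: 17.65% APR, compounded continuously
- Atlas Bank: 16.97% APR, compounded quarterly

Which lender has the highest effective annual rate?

Lakeside Savings

Summit Credit Union: (1 + 0.1642/12)^12 − 1 = 17.714%
Meridian Capital: (1 + 0.1666/2)^2 − 1 = 17.354%
Lakeside Savings: e^0.1765 − 1 = 19.303%
Atlas Bank: (1 + 0.1697/4)^4 − 1 = 18.081%
The highest effective annual rate is Lakeside Savings at 19.303%.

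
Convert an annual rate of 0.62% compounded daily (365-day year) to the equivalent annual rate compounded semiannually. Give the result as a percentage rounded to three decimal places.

EAR = (1 + 0.0062/365)^365 − 1 = 0.006219.
Solve (1 + r/2)^2 = 1.006219: r/2 = 1.006219^(1/2) − 1 = 0.003105, so r = 0.006210 = 0.621%.

0.621%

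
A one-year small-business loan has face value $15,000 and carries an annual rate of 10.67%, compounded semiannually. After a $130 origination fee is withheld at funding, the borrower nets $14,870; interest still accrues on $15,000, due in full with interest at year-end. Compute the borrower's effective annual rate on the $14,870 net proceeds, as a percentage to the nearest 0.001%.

11.925%

Amount owed after one year: 15,000 × (1 + 0.1067/2)^2 = 15,000 × 1.109546 = $16,643.19.
Effective rate on net proceeds: 16,643.19 / 14,870 − 1 = 0.119246 = 11.925%.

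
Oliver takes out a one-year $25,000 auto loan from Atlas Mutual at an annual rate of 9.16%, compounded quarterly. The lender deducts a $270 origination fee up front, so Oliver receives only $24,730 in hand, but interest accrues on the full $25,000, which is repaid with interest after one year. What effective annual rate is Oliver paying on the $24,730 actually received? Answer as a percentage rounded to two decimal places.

Amount owed after one year: 25,000 × (1 + 0.0916/4)^4 = 25,000 × 1.094795 = $27,369.87.
Effective rate on net proceeds: 27,369.87 / 24,730 − 1 = 0.106748 = 10.67%.

10.67%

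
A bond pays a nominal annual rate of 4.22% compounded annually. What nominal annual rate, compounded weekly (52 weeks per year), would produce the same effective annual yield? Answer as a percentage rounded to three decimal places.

4.135%

Compounded annually, EAR = nominal = 0.042200.
Solve (1 + r/52)^52 = 1.042200: r/52 = 1.042200^(1/52) − 1 = 0.000795, so r = 0.041350 = 4.135%.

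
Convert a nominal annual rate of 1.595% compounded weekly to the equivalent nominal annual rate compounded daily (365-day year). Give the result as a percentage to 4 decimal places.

EAR = (1 + 0.01595/52)^52 − 1 = 0.016075.
Solve (1 + r/365)^365 = 1.016075: r/365 = 1.016075^(1/365) − 1 = 0.000044, so r = 0.015948 = 1.5948%.

1.5948%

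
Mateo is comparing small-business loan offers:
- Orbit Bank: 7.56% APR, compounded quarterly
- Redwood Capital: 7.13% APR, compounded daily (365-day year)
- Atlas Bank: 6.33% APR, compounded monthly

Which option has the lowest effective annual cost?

Orbit Bank: (1 + 0.0756/4)^4 − 1 = 7.777%
Redwood Capital: (1 + 0.0713/365)^365 − 1 = 7.390%
Atlas Bank: (1 + 0.0633/12)^12 − 1 = 6.517%
The lowest effective annual rate is Atlas Bank at 6.517%.

Atlas Bank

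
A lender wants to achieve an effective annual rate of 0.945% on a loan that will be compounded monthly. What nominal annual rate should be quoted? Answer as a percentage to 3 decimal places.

0.941%

(1 + r/12)^12 − 1 = 0.00945, so 1 + r/12 = 1.00945^(1/12).
r/12 = 0.000784, so r = 0.009409 = 0.941%.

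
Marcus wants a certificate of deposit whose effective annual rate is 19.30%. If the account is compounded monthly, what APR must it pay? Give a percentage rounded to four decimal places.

17.7775%

(1 + r/12)^12 − 1 = 0.1930, so 1 + r/12 = 1.1930^(1/12).
r/12 = 0.014815, so r = 0.177775 = 17.7775%.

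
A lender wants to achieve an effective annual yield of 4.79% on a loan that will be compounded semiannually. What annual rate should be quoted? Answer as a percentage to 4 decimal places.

(1 + r/2)^2 − 1 = 0.0479, so 1 + r/2 = 1.0479^(1/2).
r/2 = 0.023670, so r = 0.047340 = 4.7340%.

4.7340%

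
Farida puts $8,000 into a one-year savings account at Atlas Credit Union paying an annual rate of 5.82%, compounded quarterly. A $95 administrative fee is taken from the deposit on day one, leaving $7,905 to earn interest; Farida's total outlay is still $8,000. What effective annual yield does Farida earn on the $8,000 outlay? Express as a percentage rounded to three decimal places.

4.690%

Value after one year: 7,905 × (1 + 0.0582/4)^4 = 7,905 × 1.059483 = $8,375.21.
Effective yield on the $8,000 outlay: 8,375.21 / 8,000 − 1 = 0.046901 = 4.690%.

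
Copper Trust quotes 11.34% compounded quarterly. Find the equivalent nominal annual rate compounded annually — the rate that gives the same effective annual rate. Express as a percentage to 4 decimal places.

EAR = (1 + 0.1134/4)^4 − 1 = 0.118314.
Compounded annually, the equivalent nominal rate is the EAR itself: 11.8314%.

11.8314%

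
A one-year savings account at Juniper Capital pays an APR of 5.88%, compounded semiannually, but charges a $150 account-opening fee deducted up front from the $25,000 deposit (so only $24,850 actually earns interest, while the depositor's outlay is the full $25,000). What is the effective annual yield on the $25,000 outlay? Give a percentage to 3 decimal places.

Value after one year: 24,850 × (1 + 0.0588/2)^2 = 24,850 × 1.059664 = $26,332.66.
Effective yield on the $25,000 outlay: 26,332.66 / 25,000 − 1 = 0.053306 = 5.331%.

5.331%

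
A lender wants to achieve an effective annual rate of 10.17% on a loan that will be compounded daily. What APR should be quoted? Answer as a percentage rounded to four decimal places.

9.6867%

(1 + r/365)^365 − 1 = 0.1017, so 1 + r/365 = 1.1017^(1/365).
r/365 = 0.000265, so r = 0.096867 = 9.6867%.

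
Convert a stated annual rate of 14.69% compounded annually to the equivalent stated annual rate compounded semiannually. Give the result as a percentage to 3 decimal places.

Compounded annually, EAR = nominal = 0.146900.
Solve (1 + r/2)^2 = 1.146900: r/2 = 1.146900^(1/2) − 1 = 0.070934, so r = 0.141868 = 14.187%.

14.187%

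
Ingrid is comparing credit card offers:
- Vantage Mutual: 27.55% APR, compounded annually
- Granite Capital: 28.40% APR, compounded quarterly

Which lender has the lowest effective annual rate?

Vantage Mutual: compounded annually, EAR = 27.550%
Granite Capital: (1 + 0.2840/4)^4 − 1 = 31.570%
The lowest effective annual rate is Vantage Mutual at 27.550%.

Vantage Mutual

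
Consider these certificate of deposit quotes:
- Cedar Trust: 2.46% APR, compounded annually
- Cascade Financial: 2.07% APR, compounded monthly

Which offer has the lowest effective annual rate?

Cedar Trust: compounded annually, EAR = 2.460%
Cascade Financial: (1 + 0.0207/12)^12 − 1 = 2.090%
The lowest effective annual rate is Cascade Financial at 2.090%.

Cascade Financial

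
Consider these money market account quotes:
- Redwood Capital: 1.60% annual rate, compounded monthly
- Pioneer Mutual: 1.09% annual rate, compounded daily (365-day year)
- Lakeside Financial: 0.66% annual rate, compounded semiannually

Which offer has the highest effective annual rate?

Redwood Capital

Redwood Capital: (1 + 0.0160/12)^12 − 1 = 1.612%
Pioneer Mutual: (1 + 0.0109/365)^365 − 1 = 1.096%
Lakeside Financial: (1 + 0.0066/2)^2 − 1 = 0.661%
The highest effective annual rate is Redwood Capital at 1.612%.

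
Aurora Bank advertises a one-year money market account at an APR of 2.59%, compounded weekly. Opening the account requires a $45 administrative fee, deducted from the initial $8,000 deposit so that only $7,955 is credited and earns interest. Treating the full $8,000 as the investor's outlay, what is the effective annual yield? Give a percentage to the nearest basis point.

Value after one year: 7,955 × (1 + 0.0259/52)^52 = 7,955 × 1.026232 = $8,163.67.
Effective yield on the $8,000 outlay: 8,163.67 / 8,000 − 1 = 0.020459 = 2.05%.

2.05%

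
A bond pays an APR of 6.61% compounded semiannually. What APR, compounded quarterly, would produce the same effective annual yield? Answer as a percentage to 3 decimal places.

EAR = (1 + 0.0661/2)^2 − 1 = 0.067192.
Solve (1 + r/4)^4 = 1.067192: r/4 = 1.067192^(1/4) − 1 = 0.016391, so r = 0.065563 = 6.556%.

6.556%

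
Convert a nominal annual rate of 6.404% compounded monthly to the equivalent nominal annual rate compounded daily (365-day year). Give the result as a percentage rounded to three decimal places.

6.388%

EAR = (1 + 0.06404/12)^12 − 1 = 0.065954.
Solve (1 + r/365)^365 = 1.065954: r/365 = 1.065954^(1/365) − 1 = 0.000175, so r = 0.063875 = 6.388%.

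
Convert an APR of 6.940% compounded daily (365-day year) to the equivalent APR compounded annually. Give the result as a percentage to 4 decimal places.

7.1858%

EAR = (1 + 0.06940/365)^365 − 1 = 0.071858.
Compounded annually, the equivalent nominal rate is the EAR itself: 7.1858%.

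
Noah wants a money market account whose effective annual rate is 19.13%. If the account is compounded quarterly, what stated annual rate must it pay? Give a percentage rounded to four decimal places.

(1 + r/4)^4 − 1 = 0.1913, so 1 + r/4 = 1.1913^(1/4).
r/4 = 0.044733, so r = 0.178932 = 17.8932%.

17.8932%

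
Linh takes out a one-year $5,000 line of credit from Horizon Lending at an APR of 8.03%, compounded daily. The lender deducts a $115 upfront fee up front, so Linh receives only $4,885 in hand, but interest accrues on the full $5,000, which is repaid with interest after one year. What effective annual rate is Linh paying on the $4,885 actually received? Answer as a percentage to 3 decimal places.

Amount owed after one year: 5,000 × (1 + 0.0803/365)^365 = 5,000 × 1.083603 = $5,418.01.
Effective rate on net proceeds: 5,418.01 / 4,885 − 1 = 0.109112 = 10.911%.

10.911%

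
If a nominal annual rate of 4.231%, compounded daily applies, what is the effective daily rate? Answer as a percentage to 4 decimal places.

0.0116%

With a nominal annual rate compounded daily, the periodic rate is the nominal rate divided by 365.
i = 0.04231 / 365 = 0.0001159 = 0.0116%.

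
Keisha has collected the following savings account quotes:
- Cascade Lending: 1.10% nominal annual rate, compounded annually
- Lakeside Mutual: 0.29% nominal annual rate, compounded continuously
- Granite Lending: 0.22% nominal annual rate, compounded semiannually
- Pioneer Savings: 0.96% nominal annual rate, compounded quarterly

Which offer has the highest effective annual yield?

Cascade Lending

Cascade Lending: compounded annually, EAR = 1.100%
Lakeside Mutual: e^0.0029 − 1 = 0.290%
Granite Lending: (1 + 0.0022/2)^2 − 1 = 0.220%
Pioneer Savings: (1 + 0.0096/4)^4 − 1 = 0.963%
The highest effective annual rate is Cascade Lending at 1.100%.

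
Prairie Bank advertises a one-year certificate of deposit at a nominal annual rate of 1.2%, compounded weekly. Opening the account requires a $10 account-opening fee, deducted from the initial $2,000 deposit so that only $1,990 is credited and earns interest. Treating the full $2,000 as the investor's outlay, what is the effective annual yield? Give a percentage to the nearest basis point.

0.70%

Value after one year: 1,990 × (1 + 0.012/52)^52 = 1,990 × 1.012071 = $2,014.02.
Effective yield on the $2,000 outlay: 2,014.02 / 2,000 − 1 = 0.007011 = 0.70%.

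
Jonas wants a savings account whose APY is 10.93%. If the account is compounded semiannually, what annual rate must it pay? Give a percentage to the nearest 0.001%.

(1 + r/2)^2 − 1 = 0.1093, so 1 + r/2 = 1.1093^(1/2).
r/2 = 0.053233, so r = 0.106466 = 10.647%.

10.647%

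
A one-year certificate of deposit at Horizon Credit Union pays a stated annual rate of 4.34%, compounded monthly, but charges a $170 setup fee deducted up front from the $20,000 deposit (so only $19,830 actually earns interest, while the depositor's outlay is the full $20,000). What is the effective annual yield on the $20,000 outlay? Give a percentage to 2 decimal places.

Value after one year: 19,830 × (1 + 0.0434/12)^12 = 19,830 × 1.044274 = $20,707.95.
Effective yield on the $20,000 outlay: 20,707.95 / 20,000 − 1 = 0.035397 = 3.54%.

3.54%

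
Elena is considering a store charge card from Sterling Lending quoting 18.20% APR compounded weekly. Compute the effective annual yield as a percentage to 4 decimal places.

19.9233%

EAR = (1 + 0.1820/52)^52 − 1.
= (1 + 0.003500)^52 − 1 = 1.199233 − 1 = 19.9233%.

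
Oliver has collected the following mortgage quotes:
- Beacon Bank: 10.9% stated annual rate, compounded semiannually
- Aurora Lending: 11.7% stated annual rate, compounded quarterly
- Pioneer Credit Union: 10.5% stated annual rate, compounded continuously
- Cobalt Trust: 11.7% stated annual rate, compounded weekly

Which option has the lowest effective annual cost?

Pioneer Credit Union

Beacon Bank: (1 + 0.109/2)^2 − 1 = 11.197%
Aurora Lending: (1 + 0.117/4)^4 − 1 = 12.223%
Pioneer Credit Union: e^0.105 − 1 = 11.071%
Cobalt Trust: (1 + 0.117/52)^52 − 1 = 12.397%
The lowest effective annual rate is Pioneer Credit Union at 11.071%.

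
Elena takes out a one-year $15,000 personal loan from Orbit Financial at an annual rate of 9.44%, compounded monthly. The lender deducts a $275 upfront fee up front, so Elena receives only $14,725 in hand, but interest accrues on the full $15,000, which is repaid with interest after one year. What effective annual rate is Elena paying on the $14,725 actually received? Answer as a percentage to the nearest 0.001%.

Amount owed after one year: 15,000 × (1 + 0.0944/12)^12 = 15,000 × 1.098593 = $16,478.90.
Effective rate on net proceeds: 16,478.90 / 14,725 − 1 = 0.119110 = 11.911%.

11.911%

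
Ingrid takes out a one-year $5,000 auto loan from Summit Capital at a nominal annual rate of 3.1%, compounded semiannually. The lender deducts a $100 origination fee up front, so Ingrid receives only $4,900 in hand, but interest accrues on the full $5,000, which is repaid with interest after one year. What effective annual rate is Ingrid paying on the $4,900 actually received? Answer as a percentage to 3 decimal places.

Amount owed after one year: 5,000 × (1 + 0.031/2)^2 = 5,000 × 1.031240 = $5,156.20.
Effective rate on net proceeds: 5,156.20 / 4,900 − 1 = 0.052286 = 5.229%.

5.229%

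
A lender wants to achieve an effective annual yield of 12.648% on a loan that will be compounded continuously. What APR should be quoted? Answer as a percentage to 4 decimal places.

Continuous: nominal r satisfies e^r − 1 = 0.12648.
r = ln(1 + 0.12648) = ln(1.12648) = 0.119098 = 11.9098%.

11.9098%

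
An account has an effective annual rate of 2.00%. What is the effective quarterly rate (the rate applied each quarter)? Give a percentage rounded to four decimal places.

The per-quarter rate i satisfies (1 + i)^4 = 1 + 0.0200.
i = 1.0200^(1/4) − 1 = 0.0049629 = 0.4963%.

0.4963%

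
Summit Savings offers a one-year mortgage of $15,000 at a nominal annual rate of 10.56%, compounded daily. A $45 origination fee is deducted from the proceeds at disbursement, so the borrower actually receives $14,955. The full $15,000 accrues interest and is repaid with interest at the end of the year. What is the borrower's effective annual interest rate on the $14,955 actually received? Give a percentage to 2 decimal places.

Amount owed after one year: 15,000 × (1 + 0.1056/365)^365 = 15,000 × 1.111360 = $16,670.40.
Effective rate on net proceeds: 16,670.40 / 14,955 − 1 = 0.114704 = 11.47%.

11.47%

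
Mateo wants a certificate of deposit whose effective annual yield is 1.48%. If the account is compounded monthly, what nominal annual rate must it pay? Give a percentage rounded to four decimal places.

(1 + r/12)^12 − 1 = 0.0148, so 1 + r/12 = 1.0148^(1/12).
r/12 = 0.001225, so r = 0.014701 = 1.4701%.

1.4701%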